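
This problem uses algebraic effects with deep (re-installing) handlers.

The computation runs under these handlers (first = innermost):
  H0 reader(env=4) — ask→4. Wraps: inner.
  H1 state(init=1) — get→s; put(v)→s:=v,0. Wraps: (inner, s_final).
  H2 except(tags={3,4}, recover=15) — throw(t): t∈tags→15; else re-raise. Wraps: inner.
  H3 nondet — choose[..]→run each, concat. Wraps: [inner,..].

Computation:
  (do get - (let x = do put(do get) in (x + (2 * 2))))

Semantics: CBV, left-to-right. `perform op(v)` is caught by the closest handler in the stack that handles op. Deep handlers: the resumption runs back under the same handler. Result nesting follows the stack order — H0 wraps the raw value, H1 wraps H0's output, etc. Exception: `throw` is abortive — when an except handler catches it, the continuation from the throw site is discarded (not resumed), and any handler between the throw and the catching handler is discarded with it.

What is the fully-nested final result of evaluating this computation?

Working:
get @ H1 ⇒ 1
get @ H1 ⇒ 1
put(1) @ H1 ⇒ s:=1
H0 returns -3
H1 returns (-3, 1)
H2 returns (-3, 1)
H3 returns [(-3, 1)]
= [(-3, 1)]

Answer: [(-3, 1)]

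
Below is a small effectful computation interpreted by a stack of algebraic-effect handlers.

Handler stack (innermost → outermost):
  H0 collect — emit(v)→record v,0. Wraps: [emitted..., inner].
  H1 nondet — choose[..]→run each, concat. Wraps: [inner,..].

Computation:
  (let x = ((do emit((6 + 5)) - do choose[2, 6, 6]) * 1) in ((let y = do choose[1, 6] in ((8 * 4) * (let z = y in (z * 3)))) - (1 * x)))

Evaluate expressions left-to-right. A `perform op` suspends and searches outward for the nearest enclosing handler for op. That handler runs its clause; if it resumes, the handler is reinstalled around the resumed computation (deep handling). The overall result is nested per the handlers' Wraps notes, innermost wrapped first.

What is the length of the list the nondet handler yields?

Step-by-step:
emit(11) @ H0 ⇒ out+=11
choose[2, 6, 6] @ H1
  branch[0] choose=2:
    choose[1, 6] @ H1
      branch[0] choose=1:
        H0 returns [11, 98]
        H1 returns [[11, 98]]
      branch[1] choose=6:
        H0 returns [11, 578]
        H1 returns [[11, 578]]
  branch[1] choose=6:
    choose[1, 6] @ H1
      branch[0] choose=1:
        H0 returns [11, 102]
        H1 returns [[11, 102]]
      branch[1] choose=6:
        H0 returns [11, 582]
        H1 returns [[11, 582]]
  branch[2] choose=6:
    choose[1, 6] @ H1
      branch[0] choose=1:
        H0 returns [11, 102]
        H1 returns [[11, 102]]
      branch[1] choose=6:
        H0 returns [11, 582]
        H1 returns [[11, 582]]
= [[11, 98], [11, 578], [11, 102], [11, 582], [11, 102], [11, 582]]

Answer: 6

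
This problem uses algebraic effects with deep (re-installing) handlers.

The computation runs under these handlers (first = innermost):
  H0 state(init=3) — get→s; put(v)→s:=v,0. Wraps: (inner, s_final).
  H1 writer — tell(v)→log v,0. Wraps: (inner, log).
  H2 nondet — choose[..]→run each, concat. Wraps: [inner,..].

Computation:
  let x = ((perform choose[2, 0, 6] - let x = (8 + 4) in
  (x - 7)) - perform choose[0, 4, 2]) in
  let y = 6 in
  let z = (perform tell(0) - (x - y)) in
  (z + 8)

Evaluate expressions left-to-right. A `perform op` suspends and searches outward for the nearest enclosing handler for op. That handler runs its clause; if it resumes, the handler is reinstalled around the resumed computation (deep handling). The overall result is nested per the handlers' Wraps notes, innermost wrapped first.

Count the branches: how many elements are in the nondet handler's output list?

Answer: 9

Step-by-step:
choose[2, 0, 6] @ H2
  branch[0] choose=2:
    choose[0, 4, 2] @ H2
      branch[0] choose=0:
        tell(0) @ H1 ⇒ log+=0
        H0 returns (17, 3)
        H1 returns ((17, 3), (0))
        H2 returns [((17, 3), (0))]
      branch[1] choose=4:
        tell(0) @ H1 ⇒ log+=0
        H0 returns (21, 3)
        H1 returns ((21, 3), (0))
        H2 returns [((21, 3), (0))]
      branch[2] choose=2:
        tell(0) @ H1 ⇒ log+=0
        H0 returns (19, 3)
        H1 returns ((19, 3), (0))
        H2 returns [((19, 3), (0))]
  branch[1] choose=0:
    choose[0, 4, 2] @ H2
      branch[0] choose=0:
        tell(0) @ H1 ⇒ log+=0
        H0 returns (19, 3)
        H1 returns ((19, 3), (0))
        H2 returns [((19, 3), (0))]
      branch[1] choose=4:
        tell(0) @ H1 ⇒ log+=0
        H0 returns (23, 3)
        H1 returns ((23, 3), (0))
        H2 returns [((23, 3), (0))]
      branch[2] choose=2:
        tell(0) @ H1 ⇒ log+=0
        H0 returns (21, 3)
        H1 returns ((21, 3), (0))
        H2 returns [((21, 3), (0))]
  branch[2] choose=6:
    choose[0, 4, 2] @ H2
      branch[0] choose=0:
        tell(0) @ H1 ⇒ log+=0
        H0 returns (13, 3)
        H1 returns ((13, 3), (0))
        H2 returns [((13, 3), (0))]
      branch[1] choose=4:
        tell(0) @ H1 ⇒ log+=0
        H0 returns (17, 3)
        H1 returns ((17, 3), (0))
        H2 returns [((17, 3), (0))]
      branch[2] choose=2:
        tell(0) @ H1 ⇒ log+=0
        H0 returns (15, 3)
        H1 returns ((15, 3), (0))
        H2 returns [((15, 3), (0))]
= [((17, 3), (0)), ((21, 3), (0)), ((19, 3), (0)), ((19, 3), (0)), ((23, 3), (0)), ((21, 3), (0)), ((13, 3), (0)), ((17, 3), (0)), ((15, 3), (0))]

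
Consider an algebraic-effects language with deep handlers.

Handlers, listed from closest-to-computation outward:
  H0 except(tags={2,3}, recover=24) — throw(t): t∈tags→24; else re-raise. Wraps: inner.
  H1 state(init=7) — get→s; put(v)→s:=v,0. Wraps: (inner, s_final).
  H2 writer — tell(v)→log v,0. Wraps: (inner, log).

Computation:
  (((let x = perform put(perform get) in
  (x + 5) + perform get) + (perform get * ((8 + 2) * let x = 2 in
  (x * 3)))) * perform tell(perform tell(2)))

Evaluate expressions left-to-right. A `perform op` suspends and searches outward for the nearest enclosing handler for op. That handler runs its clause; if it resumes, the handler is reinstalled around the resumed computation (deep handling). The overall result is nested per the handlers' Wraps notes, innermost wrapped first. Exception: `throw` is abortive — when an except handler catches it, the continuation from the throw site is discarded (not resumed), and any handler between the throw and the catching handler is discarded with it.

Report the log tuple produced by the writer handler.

Step-by-step:
get @ H1 ⇒ 7
put(7) @ H1 ⇒ s:=7
get @ H1 ⇒ 7
get @ H1 ⇒ 7
tell(2) @ H2 ⇒ log+=2
tell(0) @ H2 ⇒ log+=0
H0 returns 0
H1 returns (0, 7)
H2 returns ((0, 7), (2, 0))
= ((0, 7), (2, 0))

Answer: (2, 0)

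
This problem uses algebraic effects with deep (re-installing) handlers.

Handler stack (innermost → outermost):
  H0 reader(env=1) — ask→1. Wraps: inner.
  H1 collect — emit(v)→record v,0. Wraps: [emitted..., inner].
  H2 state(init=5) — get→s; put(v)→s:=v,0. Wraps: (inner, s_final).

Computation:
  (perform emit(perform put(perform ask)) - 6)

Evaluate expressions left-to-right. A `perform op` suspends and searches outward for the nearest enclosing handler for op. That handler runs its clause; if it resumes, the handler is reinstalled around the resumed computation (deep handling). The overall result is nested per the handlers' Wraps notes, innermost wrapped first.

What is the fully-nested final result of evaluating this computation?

Evaluation trace:
ask @ H0 ⇒ 1
put(1) @ H2 ⇒ s:=1
emit(0) @ H1 ⇒ out+=0
H0 returns -6
H1 returns [0, -6]
H2 returns ([0, -6], 1)
= ([0, -6], 1)

Answer: ([0, -6], 1)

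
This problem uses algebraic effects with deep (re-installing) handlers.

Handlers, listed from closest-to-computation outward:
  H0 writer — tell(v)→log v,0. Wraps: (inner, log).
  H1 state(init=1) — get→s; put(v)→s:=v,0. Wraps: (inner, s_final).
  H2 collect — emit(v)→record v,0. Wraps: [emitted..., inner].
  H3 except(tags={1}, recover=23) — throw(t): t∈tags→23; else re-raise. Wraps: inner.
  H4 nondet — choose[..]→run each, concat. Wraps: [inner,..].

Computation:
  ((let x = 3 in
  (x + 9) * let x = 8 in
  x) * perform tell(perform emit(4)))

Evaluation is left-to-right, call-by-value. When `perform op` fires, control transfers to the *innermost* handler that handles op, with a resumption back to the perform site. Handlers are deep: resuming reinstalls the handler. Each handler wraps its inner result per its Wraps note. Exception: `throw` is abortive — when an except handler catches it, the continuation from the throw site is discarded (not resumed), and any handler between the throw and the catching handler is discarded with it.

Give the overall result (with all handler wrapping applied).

Step-by-step:
emit(4) @ H2 ⇒ out+=4
tell(0) @ H0 ⇒ log+=0
H0 returns (0, (0))
H1 returns ((0, (0)), 1)
H2 returns [4, ((0, (0)), 1)]
H3 returns [4, ((0, (0)), 1)]
H4 returns [[4, ((0, (0)), 1)]]
= [[4, ((0, (0)), 1)]]

Answer: [[4, ((0, (0)), 1)]]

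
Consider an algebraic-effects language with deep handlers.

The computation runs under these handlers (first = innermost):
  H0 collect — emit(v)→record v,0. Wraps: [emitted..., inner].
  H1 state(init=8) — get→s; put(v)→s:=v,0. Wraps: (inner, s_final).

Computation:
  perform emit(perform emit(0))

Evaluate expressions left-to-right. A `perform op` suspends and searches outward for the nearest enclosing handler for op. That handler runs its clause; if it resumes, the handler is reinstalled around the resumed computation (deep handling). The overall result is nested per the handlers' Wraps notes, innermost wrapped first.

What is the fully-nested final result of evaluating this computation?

Answer: ([0, 0, 0], 8)

Working:
emit(0) @ H0 ⇒ out+=0
emit(0) @ H0 ⇒ out+=0
H0 returns [0, 0, 0]
H1 returns ([0, 0, 0], 8)
= ([0, 0, 0], 8)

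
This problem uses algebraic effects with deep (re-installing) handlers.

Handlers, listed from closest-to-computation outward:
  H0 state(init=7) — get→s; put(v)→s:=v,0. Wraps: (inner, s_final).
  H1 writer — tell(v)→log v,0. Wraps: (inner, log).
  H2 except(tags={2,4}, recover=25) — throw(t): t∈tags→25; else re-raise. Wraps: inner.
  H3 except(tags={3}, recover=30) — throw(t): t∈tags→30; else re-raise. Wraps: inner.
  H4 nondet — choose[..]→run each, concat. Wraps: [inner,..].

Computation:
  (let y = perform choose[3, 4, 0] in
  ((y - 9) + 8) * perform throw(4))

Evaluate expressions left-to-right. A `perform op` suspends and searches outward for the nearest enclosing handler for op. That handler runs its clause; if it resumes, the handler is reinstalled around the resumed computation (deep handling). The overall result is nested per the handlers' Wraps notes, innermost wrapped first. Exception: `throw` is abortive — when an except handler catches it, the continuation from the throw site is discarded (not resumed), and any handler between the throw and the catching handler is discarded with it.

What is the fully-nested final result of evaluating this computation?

Answer: [25, 25, 25]

Step-by-step:
choose[3, 4, 0] @ H4
  branch[0] choose=3:
    throw(4) @ H2 caught ⇒ 25
    H3 returns 25
    H4 returns [25]
  branch[1] choose=4:
    throw(4) @ H2 caught ⇒ 25
    H3 returns 25
    H4 returns [25]
  branch[2] choose=0:
    throw(4) @ H2 caught ⇒ 25
    H3 returns 25
    H4 returns [25]
= [25, 25, 25]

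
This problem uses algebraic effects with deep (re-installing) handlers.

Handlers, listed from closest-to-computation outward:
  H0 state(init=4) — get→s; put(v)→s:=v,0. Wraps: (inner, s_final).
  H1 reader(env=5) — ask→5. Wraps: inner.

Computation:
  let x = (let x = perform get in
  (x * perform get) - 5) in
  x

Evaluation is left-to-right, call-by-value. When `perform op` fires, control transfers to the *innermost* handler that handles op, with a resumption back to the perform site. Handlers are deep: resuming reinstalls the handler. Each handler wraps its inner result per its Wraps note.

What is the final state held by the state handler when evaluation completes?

Evaluation trace:
get @ H0 ⇒ 4
get @ H0 ⇒ 4
H0 returns (11, 4)
H1 returns (11, 4)
= (11, 4)

Answer: 4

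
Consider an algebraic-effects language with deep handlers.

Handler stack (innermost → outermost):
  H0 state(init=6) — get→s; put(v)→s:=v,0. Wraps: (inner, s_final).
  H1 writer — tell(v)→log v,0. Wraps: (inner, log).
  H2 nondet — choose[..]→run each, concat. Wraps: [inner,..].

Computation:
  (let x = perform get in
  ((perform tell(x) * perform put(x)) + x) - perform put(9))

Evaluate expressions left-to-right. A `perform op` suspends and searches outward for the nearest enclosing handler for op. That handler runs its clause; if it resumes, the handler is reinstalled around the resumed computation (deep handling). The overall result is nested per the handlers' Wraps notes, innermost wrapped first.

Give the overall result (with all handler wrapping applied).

Answer: [((6, 9), (6))]

Evaluation trace:
get @ H0 ⇒ 6
tell(6) @ H1 ⇒ log+=6
put(6) @ H0 ⇒ s:=6
put(9) @ H0 ⇒ s:=9
H0 returns (6, 9)
H1 returns ((6, 9), (6))
H2 returns [((6, 9), (6))]
= [((6, 9), (6))]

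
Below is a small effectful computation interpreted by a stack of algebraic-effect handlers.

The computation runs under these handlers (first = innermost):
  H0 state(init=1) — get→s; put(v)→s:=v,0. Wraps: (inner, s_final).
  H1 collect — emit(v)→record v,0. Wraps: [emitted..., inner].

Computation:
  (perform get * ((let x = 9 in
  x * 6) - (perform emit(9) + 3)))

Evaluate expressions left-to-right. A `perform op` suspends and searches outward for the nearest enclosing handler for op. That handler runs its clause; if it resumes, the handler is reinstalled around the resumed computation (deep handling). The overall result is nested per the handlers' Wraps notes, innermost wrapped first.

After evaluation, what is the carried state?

Step-by-step:
get @ H0 ⇒ 1
emit(9) @ H1 ⇒ out+=9
H0 returns (51, 1)
H1 returns [9, (51, 1)]
= [9, (51, 1)]

Answer: 1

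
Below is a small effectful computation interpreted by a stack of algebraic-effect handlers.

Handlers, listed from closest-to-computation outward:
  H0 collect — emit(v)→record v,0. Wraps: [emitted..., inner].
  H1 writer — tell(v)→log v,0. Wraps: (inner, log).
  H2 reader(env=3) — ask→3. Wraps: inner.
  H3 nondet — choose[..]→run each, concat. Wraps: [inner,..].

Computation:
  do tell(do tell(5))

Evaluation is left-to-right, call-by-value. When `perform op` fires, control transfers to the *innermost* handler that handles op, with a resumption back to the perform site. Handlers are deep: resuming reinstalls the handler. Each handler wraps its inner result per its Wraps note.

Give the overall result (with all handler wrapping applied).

Evaluation trace:
tell(5) @ H1 ⇒ log+=5
tell(0) @ H1 ⇒ log+=0
H0 returns [0]
H1 returns ([0], (5, 0))
H2 returns ([0], (5, 0))
H3 returns [([0], (5, 0))]
= [([0], (5, 0))]

Answer: [([0], (5, 0))]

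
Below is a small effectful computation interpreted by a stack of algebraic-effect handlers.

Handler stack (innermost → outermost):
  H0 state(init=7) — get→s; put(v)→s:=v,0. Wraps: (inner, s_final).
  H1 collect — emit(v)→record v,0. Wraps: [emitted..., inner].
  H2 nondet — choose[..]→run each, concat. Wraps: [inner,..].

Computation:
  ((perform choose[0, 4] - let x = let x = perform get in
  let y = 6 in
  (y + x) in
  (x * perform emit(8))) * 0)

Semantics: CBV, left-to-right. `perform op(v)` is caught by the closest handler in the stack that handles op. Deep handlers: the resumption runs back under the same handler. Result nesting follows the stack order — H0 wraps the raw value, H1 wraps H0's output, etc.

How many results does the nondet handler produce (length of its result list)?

Step-by-step:
choose[0, 4] @ H2
  branch[0] choose=0:
    get @ H0 ⇒ 7
    emit(8) @ H1 ⇒ out+=8
    H0 returns (0, 7)
    H1 returns [8, (0, 7)]
    H2 returns [[8, (0, 7)]]
  branch[1] choose=4:
    get @ H0 ⇒ 7
    emit(8) @ H1 ⇒ out+=8
    H0 returns (0, 7)
    H1 returns [8, (0, 7)]
    H2 returns [[8, (0, 7)]]
= [[8, (0, 7)], [8, (0, 7)]]

Answer: 2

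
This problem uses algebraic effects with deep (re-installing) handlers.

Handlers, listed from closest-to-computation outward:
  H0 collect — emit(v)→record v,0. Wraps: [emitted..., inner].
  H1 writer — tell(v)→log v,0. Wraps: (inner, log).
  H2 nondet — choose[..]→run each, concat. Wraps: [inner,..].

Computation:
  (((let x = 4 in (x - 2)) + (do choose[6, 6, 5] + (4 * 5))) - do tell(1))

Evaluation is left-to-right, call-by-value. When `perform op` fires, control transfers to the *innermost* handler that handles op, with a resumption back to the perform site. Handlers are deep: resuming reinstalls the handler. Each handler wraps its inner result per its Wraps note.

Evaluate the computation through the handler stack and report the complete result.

Answer: [([28], (1)), ([28], (1)), ([27], (1))]

Step-by-step:
choose[6, 6, 5] @ H2
  branch[0] choose=6:
    tell(1) @ H1 ⇒ log+=1
    H0 returns [28]
    H1 returns ([28], (1))
    H2 returns [([28], (1))]
  branch[1] choose=6:
    tell(1) @ H1 ⇒ log+=1
    H0 returns [28]
    H1 returns ([28], (1))
    H2 returns [([28], (1))]
  branch[2] choose=5:
    tell(1) @ H1 ⇒ log+=1
    H0 returns [27]
    H1 returns ([27], (1))
    H2 returns [([27], (1))]
= [([28], (1)), ([28], (1)), ([27], (1))]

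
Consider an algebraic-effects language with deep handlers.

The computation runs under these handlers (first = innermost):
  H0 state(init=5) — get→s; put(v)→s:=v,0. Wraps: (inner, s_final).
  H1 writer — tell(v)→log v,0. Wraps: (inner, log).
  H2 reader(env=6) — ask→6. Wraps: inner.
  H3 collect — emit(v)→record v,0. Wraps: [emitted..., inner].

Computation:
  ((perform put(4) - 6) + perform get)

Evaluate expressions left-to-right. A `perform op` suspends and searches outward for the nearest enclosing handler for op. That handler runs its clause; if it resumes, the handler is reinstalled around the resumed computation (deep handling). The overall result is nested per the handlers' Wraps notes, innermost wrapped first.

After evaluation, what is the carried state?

Answer: 4

Working:
put(4) @ H0 ⇒ s:=4
get @ H0 ⇒ 4
H0 returns (-2, 4)
H1 returns ((-2, 4), ())
H2 returns ((-2, 4), ())
H3 returns [((-2, 4), ())]
= [((-2, 4), ())]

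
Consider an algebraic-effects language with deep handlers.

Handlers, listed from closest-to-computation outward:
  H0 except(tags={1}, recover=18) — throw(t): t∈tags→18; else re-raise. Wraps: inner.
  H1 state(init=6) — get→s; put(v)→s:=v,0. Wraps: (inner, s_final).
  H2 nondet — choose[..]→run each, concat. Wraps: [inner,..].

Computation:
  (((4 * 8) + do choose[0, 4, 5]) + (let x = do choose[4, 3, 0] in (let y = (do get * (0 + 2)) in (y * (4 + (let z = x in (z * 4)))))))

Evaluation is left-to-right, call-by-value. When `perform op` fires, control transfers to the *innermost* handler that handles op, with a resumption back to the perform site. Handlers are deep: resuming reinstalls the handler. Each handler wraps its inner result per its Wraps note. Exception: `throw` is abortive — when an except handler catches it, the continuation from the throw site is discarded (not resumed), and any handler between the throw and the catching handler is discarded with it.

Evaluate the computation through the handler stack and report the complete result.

Answer: [(272, 6), (224, 6), (80, 6), (276, 6), (228, 6), (84, 6), (277, 6), (229, 6), (85, 6)]

Evaluation trace:
choose[0, 4, 5] @ H2
  branch[0] choose=0:
    choose[4, 3, 0] @ H2
      branch[0] choose=4:
        get @ H1 ⇒ 6
        H0 returns 272
        H1 returns (272, 6)
        H2 returns [(272, 6)]
      branch[1] choose=3:
        get @ H1 ⇒ 6
        H0 returns 224
        H1 returns (224, 6)
        H2 returns [(224, 6)]
      branch[2] choose=0:
        get @ H1 ⇒ 6
        H0 returns 80
        H1 returns (80, 6)
        H2 returns [(80, 6)]
  branch[1] choose=4:
    choose[4, 3, 0] @ H2
      branch[0] choose=4:
        get @ H1 ⇒ 6
        H0 returns 276
        H1 returns (276, 6)
        H2 returns [(276, 6)]
      branch[1] choose=3:
        get @ H1 ⇒ 6
        H0 returns 228
        H1 returns (228, 6)
        H2 returns [(228, 6)]
      branch[2] choose=0:
        get @ H1 ⇒ 6
        H0 returns 84
        H1 returns (84, 6)
        H2 returns [(84, 6)]
  branch[2] choose=5:
    choose[4, 3, 0] @ H2
      branch[0] choose=4:
        get @ H1 ⇒ 6
        H0 returns 277
        H1 returns (277, 6)
        H2 returns [(277, 6)]
      branch[1] choose=3:
        get @ H1 ⇒ 6
        H0 returns 229
        H1 returns (229, 6)
        H2 returns [(229, 6)]
      branch[2] choose=0:
        get @ H1 ⇒ 6
        H0 returns 85
        H1 returns (85, 6)
        H2 returns [(85, 6)]
= [(272, 6), (224, 6), (80, 6), (276, 6), (228, 6), (84, 6), (277, 6), (229, 6), (85, 6)]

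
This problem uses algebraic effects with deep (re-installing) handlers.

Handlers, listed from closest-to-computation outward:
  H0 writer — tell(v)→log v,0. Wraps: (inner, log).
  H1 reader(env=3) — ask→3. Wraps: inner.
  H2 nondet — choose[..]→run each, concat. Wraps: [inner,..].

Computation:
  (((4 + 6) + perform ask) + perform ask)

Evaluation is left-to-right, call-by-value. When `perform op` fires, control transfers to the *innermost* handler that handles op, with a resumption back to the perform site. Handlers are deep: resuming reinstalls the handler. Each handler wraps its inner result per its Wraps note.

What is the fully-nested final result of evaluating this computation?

Working:
ask @ H1 ⇒ 3
ask @ H1 ⇒ 3
H0 returns (16, ())
H1 returns (16, ())
H2 returns [(16, ())]
= [(16, ())]

Answer: [(16, ())]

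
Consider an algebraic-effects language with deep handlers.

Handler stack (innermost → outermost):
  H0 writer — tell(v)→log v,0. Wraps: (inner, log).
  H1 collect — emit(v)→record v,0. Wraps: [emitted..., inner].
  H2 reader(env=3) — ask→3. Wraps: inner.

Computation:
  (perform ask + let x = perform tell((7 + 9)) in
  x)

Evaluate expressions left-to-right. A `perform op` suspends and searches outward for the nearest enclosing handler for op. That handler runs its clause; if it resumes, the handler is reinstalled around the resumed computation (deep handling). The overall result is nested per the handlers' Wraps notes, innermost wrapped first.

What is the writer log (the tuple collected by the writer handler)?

Step-by-step:
ask @ H2 ⇒ 3
tell(16) @ H0 ⇒ log+=16
H0 returns (3, (16))
H1 returns [(3, (16))]
H2 returns [(3, (16))]
= [(3, (16))]

Answer: (16)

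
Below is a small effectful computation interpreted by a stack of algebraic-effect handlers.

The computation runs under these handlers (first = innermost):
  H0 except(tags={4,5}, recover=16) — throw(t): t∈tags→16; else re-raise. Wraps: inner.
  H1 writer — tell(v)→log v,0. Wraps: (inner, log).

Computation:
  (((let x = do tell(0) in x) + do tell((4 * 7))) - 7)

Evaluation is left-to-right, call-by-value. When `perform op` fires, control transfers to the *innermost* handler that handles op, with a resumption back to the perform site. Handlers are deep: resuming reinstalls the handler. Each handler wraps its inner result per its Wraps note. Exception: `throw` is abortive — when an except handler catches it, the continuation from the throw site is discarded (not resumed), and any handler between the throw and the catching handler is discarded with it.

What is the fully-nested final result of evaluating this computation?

Answer: (-7, (0, 28))

Evaluation trace:
tell(0) @ H1 ⇒ log+=0
tell(28) @ H1 ⇒ log+=28
H0 returns -7
H1 returns (-7, (0, 28))
= (-7, (0, 28))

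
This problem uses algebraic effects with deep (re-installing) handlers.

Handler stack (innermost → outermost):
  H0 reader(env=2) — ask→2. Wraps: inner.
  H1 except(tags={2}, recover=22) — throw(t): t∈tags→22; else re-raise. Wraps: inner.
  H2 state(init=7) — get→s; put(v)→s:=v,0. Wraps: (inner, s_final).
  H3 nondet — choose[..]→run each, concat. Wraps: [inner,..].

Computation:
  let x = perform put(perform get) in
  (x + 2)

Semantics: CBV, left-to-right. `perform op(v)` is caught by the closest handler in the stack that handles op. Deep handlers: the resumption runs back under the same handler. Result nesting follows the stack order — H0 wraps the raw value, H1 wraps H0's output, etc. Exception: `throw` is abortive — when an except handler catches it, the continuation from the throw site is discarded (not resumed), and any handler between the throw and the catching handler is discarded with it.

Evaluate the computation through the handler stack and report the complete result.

Step-by-step:
get @ H2 ⇒ 7
put(7) @ H2 ⇒ s:=7
H0 returns 2
H1 returns 2
H2 returns (2, 7)
H3 returns [(2, 7)]
= [(2, 7)]

Answer: [(2, 7)]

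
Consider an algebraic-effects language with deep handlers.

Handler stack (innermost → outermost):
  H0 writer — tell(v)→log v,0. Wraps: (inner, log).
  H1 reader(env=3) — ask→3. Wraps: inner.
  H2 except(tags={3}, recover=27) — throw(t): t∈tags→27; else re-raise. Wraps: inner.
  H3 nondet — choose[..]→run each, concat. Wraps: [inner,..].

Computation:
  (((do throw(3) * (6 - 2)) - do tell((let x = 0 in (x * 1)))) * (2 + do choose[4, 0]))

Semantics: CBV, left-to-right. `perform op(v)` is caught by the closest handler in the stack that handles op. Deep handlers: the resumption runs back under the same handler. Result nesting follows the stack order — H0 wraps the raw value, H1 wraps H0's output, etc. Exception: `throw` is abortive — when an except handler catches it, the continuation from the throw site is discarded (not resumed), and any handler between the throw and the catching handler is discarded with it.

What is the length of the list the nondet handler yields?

Answer: 1

Working:
throw(3) @ H2 caught ⇒ 27
H3 returns [27]
= [27]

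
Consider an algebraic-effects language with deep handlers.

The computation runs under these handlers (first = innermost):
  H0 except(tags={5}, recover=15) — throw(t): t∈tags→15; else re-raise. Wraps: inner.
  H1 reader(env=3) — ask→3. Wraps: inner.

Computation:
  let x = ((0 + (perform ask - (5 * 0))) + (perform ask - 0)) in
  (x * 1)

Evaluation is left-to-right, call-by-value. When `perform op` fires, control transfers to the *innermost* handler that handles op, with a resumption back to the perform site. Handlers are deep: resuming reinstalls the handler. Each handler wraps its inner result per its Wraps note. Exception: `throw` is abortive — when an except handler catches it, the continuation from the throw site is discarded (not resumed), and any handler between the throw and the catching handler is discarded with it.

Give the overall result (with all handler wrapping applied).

Working:
ask @ H1 ⇒ 3
ask @ H1 ⇒ 3
H0 returns 6
H1 returns 6
= 6

Answer: 6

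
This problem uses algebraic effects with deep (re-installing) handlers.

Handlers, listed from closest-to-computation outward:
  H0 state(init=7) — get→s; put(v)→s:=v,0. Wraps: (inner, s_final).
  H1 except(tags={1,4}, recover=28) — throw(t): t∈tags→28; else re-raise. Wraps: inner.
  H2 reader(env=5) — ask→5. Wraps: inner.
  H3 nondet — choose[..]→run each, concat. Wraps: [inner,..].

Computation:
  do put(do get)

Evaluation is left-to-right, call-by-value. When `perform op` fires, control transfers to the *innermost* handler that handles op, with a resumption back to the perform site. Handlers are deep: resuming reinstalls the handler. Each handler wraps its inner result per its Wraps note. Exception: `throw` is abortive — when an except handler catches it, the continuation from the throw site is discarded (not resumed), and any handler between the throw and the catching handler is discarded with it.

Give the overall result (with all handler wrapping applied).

Evaluation trace:
get @ H0 ⇒ 7
put(7) @ H0 ⇒ s:=7
H0 returns (0, 7)
H1 returns (0, 7)
H2 returns (0, 7)
H3 returns [(0, 7)]
= [(0, 7)]

Answer: [(0, 7)]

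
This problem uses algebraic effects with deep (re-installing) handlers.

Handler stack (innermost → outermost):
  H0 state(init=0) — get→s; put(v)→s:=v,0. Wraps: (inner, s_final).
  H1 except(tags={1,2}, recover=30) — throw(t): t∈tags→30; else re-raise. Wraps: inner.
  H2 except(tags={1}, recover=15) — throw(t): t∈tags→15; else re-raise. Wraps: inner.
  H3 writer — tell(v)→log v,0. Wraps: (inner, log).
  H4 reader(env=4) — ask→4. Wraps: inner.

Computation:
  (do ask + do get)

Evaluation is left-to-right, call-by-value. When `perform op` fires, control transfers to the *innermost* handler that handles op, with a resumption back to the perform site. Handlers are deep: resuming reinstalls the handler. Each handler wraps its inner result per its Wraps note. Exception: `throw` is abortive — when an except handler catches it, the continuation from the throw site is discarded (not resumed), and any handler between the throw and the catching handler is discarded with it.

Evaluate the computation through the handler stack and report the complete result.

Step-by-step:
ask @ H4 ⇒ 4
get @ H0 ⇒ 0
H0 returns (4, 0)
H1 returns (4, 0)
H2 returns (4, 0)
H3 returns ((4, 0), ())
H4 returns ((4, 0), ())
= ((4, 0), ())

Answer: ((4, 0), ())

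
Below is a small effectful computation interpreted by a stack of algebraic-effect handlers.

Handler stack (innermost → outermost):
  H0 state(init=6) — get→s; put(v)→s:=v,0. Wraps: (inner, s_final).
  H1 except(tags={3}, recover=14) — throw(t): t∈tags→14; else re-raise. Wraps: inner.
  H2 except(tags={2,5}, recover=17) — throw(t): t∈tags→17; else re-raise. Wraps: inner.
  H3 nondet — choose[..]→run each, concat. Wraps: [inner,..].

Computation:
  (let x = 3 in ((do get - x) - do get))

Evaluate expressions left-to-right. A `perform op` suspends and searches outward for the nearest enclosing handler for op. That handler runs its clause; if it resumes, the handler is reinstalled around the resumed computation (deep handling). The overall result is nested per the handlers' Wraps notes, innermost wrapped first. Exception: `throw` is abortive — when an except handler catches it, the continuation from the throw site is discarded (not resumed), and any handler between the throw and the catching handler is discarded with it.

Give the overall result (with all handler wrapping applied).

Answer: [(-3, 6)]

Working:
get @ H0 ⇒ 6
get @ H0 ⇒ 6
H0 returns (-3, 6)
H1 returns (-3, 6)
H2 returns (-3, 6)
H3 returns [(-3, 6)]
= [(-3, 6)]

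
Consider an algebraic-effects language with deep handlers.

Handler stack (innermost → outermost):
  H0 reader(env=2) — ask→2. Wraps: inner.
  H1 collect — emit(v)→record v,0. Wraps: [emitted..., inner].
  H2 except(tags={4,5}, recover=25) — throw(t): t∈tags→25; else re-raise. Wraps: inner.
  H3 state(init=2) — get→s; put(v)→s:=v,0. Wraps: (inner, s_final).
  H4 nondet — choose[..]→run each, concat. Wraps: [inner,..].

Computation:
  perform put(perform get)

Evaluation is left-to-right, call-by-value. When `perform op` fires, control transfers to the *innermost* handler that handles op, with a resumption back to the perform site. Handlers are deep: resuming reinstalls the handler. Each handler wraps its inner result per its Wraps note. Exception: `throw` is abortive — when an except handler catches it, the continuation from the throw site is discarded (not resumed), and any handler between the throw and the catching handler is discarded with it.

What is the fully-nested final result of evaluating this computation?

Working:
get @ H3 ⇒ 2
put(2) @ H3 ⇒ s:=2
H0 returns 0
H1 returns [0]
H2 returns [0]
H3 returns ([0], 2)
H4 returns [([0], 2)]
= [([0], 2)]

Answer: [([0], 2)]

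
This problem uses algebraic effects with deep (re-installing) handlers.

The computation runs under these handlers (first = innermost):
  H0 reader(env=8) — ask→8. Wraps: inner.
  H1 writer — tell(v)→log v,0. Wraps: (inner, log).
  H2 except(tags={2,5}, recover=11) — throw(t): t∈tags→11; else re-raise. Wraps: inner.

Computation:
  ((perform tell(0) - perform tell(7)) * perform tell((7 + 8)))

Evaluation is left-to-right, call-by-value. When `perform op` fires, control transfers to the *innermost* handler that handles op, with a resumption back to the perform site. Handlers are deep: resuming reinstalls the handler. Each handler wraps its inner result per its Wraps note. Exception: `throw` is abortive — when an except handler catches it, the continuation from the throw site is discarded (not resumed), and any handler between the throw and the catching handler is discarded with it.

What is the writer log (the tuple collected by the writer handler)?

Step-by-step:
tell(0) @ H1 ⇒ log+=0
tell(7) @ H1 ⇒ log+=7
tell(15) @ H1 ⇒ log+=15
H0 returns 0
H1 returns (0, (0, 7, 15))
H2 returns (0, (0, 7, 15))
= (0, (0, 7, 15))

Answer: (0, 7, 15)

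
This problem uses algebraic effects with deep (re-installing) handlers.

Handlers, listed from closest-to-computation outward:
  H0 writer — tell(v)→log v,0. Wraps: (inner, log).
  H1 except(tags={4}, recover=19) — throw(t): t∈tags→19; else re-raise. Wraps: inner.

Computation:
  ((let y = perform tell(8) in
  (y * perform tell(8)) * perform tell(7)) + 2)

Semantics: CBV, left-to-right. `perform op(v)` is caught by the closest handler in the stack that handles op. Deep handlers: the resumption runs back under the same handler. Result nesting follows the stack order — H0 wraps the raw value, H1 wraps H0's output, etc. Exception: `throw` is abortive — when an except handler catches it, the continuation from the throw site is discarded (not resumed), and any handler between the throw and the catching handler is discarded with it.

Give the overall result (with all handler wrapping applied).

Answer: (2, (8, 8, 7))

Evaluation trace:
tell(8) @ H0 ⇒ log+=8
tell(8) @ H0 ⇒ log+=8
tell(7) @ H0 ⇒ log+=7
H0 returns (2, (8, 8, 7))
H1 returns (2, (8, 8, 7))
= (2, (8, 8, 7))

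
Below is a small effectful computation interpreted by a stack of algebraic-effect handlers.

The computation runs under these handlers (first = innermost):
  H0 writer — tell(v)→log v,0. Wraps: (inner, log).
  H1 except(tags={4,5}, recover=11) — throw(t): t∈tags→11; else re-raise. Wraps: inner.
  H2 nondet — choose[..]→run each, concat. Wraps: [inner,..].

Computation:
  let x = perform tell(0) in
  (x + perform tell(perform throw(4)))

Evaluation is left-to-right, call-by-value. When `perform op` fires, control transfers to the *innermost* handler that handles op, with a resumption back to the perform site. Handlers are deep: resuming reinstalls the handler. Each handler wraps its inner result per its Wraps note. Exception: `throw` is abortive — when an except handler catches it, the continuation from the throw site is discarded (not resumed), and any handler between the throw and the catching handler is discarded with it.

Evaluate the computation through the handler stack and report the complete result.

Working:
tell(0) @ H0 ⇒ log+=0
throw(4) @ H1 caught ⇒ 11
H2 returns [11]
= [11]

Answer: [11]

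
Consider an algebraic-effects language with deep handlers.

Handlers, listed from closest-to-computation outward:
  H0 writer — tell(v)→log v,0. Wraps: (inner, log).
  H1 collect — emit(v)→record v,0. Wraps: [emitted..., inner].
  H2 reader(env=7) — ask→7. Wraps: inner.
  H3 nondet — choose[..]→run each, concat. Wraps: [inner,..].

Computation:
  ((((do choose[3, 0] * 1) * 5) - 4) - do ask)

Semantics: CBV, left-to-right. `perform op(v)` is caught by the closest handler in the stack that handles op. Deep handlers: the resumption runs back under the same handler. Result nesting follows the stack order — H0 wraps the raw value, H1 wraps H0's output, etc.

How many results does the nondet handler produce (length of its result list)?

Step-by-step:
choose[3, 0] @ H3
  branch[0] choose=3:
    ask @ H2 ⇒ 7
    H0 returns (4, ())
    H1 returns [(4, ())]
    H2 returns [(4, ())]
    H3 returns [[(4, ())]]
  branch[1] choose=0:
    ask @ H2 ⇒ 7
    H0 returns (-11, ())
    H1 returns [(-11, ())]
    H2 returns [(-11, ())]
    H3 returns [[(-11, ())]]
= [[(4, ())], [(-11, ())]]

Answer: 2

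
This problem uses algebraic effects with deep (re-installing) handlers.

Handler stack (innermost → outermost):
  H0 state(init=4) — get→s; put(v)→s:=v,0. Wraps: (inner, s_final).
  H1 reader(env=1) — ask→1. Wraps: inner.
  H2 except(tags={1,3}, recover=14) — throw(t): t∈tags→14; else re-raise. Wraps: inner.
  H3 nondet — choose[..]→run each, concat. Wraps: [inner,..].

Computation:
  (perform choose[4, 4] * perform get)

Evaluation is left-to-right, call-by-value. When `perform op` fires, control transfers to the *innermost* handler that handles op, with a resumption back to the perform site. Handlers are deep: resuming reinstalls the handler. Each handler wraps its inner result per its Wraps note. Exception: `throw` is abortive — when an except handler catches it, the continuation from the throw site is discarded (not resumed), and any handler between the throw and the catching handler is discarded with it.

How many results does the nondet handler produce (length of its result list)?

Evaluation trace:
choose[4, 4] @ H3
  branch[0] choose=4:
    get @ H0 ⇒ 4
    H0 returns (16, 4)
    H1 returns (16, 4)
    H2 returns (16, 4)
    H3 returns [(16, 4)]
  branch[1] choose=4:
    get @ H0 ⇒ 4
    H0 returns (16, 4)
    H1 returns (16, 4)
    H2 returns (16, 4)
    H3 returns [(16, 4)]
= [(16, 4), (16, 4)]

Answer: 2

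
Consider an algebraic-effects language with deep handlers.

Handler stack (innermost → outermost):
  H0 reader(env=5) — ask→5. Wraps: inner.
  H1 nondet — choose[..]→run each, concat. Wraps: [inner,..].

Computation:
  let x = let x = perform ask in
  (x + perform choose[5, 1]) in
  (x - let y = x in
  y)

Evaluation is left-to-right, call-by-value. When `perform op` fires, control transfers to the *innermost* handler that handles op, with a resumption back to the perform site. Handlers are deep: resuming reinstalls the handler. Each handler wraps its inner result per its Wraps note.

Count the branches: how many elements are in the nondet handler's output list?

Working:
ask @ H0 ⇒ 5
choose[5, 1] @ H1
  branch[0] choose=5:
    H0 returns 0
    H1 returns [0]
  branch[1] choose=1:
    H0 returns 0
    H1 returns [0]
= [0, 0]

Answer: 2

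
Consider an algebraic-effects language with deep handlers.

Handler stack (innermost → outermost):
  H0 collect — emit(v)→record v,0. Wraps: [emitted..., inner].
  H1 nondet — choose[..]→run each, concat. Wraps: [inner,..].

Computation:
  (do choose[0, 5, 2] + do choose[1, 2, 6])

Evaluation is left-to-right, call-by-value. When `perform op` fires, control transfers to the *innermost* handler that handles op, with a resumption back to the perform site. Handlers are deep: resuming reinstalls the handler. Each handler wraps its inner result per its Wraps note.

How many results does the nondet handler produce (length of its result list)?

Answer: 9

Working:
choose[0, 5, 2] @ H1
  branch[0] choose=0:
    choose[1, 2, 6] @ H1
      branch[0] choose=1:
        H0 returns [1]
        H1 returns [[1]]
      branch[1] choose=2:
        H0 returns [2]
        H1 returns [[2]]
      branch[2] choose=6:
        H0 returns [6]
        H1 returns [[6]]
  branch[1] choose=5:
    choose[1, 2, 6] @ H1
      branch[0] choose=1:
        H0 returns [6]
        H1 returns [[6]]
      branch[1] choose=2:
        H0 returns [7]
        H1 returns [[7]]
      branch[2] choose=6:
        H0 returns [11]
        H1 returns [[11]]
  branch[2] choose=2:
    choose[1, 2, 6] @ H1
      branch[0] choose=1:
        H0 returns [3]
        H1 returns [[3]]
      branch[1] choose=2:
        H0 returns [4]
        H1 returns [[4]]
      branch[2] choose=6:
        H0 returns [8]
        H1 returns [[8]]
= [[1], [2], [6], [6], [7], [11], [3], [4], [8]]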